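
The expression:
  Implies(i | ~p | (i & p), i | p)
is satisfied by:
  {i: True, p: True}
  {i: True, p: False}
  {p: True, i: False}


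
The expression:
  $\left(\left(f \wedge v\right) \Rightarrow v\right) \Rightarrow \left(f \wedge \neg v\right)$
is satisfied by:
  {f: True, v: False}


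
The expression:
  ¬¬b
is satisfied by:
  {b: True}


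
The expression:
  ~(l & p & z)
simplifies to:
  ~l | ~p | ~z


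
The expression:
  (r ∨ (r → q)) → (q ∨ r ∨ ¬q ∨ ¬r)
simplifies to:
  True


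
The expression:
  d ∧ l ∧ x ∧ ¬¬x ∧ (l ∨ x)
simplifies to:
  d ∧ l ∧ x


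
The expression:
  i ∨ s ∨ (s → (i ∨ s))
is always true.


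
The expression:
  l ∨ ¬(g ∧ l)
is always true.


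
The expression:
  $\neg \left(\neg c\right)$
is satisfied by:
  {c: True}


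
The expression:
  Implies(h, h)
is always true.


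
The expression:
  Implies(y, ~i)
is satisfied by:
  {y: False, i: False}
  {i: True, y: False}
  {y: True, i: False}


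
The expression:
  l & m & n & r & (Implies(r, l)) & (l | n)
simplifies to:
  l & m & n & r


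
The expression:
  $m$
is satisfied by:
  {m: True}


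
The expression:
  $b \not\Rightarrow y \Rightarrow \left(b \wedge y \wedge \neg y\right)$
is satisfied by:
  {y: True, b: False}
  {b: False, y: False}
  {b: True, y: True}


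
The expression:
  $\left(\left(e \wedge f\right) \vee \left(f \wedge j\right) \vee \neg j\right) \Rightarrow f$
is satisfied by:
  {f: True, j: True}
  {f: True, j: False}
  {j: True, f: False}


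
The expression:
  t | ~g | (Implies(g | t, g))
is always true.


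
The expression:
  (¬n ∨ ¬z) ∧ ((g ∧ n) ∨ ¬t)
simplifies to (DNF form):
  (¬n ∧ ¬t) ∨ (¬t ∧ ¬z) ∨ (g ∧ n ∧ ¬n) ∨ (g ∧ n ∧ ¬z) ∨ (g ∧ ¬n ∧ ¬t) ∨ (g ∧ ¬t ∧ ¬z) ∨ (n ∧ ¬n ∧ ¬t) ∨ (n ∧ ¬t ∧ ¬z)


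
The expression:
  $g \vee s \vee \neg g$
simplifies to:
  $\text{True}$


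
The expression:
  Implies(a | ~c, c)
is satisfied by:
  {c: True}


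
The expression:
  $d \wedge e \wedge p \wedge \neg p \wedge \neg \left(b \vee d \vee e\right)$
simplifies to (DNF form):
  $\text{False}$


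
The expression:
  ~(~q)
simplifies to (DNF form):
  q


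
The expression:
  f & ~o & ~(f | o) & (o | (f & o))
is never true.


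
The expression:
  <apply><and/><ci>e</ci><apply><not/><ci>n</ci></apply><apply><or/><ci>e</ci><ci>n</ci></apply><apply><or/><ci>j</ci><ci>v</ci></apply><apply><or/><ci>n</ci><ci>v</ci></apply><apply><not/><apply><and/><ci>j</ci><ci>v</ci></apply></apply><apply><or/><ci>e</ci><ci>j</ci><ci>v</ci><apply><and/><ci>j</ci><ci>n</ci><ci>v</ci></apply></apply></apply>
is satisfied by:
  {v: True, e: True, n: False, j: False}


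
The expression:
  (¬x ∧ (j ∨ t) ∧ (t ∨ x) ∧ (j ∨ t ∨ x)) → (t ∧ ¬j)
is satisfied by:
  {x: True, t: False, j: False}
  {t: False, j: False, x: False}
  {j: True, x: True, t: False}
  {j: True, t: False, x: False}
  {x: True, t: True, j: False}
  {t: True, x: False, j: False}
  {j: True, t: True, x: True}


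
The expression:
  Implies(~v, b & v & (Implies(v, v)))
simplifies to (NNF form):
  v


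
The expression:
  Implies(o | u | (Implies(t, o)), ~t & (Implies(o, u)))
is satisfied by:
  {o: False, u: False, t: False}
  {t: True, o: False, u: False}
  {u: True, o: False, t: False}
  {u: True, o: True, t: False}


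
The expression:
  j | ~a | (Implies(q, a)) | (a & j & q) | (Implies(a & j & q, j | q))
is always true.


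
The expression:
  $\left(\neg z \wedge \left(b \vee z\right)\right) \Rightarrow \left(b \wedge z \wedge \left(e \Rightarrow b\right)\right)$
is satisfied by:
  {z: True, b: False}
  {b: False, z: False}
  {b: True, z: True}


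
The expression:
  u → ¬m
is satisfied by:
  {u: False, m: False}
  {m: True, u: False}
  {u: True, m: False}


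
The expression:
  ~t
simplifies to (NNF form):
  ~t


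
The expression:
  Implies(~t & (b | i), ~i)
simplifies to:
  t | ~i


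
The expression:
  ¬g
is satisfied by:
  {g: False}


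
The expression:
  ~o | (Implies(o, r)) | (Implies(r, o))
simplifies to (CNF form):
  True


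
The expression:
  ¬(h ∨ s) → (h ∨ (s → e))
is always true.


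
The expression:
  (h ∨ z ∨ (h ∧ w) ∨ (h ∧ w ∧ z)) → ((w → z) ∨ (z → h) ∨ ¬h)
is always true.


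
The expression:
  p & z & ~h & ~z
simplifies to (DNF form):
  False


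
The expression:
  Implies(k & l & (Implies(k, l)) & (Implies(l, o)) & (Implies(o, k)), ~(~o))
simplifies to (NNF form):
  True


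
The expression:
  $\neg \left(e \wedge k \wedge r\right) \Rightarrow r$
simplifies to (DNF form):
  $r$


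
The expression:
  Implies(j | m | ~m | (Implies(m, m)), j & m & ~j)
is never true.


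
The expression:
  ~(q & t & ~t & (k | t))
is always true.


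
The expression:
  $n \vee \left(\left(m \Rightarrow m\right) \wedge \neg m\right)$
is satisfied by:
  {n: True, m: False}
  {m: False, n: False}
  {m: True, n: True}


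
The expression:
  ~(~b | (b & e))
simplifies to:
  b & ~e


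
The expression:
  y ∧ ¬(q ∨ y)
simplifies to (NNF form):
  False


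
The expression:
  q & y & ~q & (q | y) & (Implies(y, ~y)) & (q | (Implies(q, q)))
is never true.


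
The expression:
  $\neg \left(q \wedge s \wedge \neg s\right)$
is always true.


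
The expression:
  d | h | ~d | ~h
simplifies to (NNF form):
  True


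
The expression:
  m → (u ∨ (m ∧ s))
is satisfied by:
  {s: True, u: True, m: False}
  {s: True, m: False, u: False}
  {u: True, m: False, s: False}
  {u: False, m: False, s: False}
  {s: True, u: True, m: True}
  {s: True, m: True, u: False}
  {u: True, m: True, s: False}


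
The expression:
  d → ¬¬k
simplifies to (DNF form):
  k ∨ ¬d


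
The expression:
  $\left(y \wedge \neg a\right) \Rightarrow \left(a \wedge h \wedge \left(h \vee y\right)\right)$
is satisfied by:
  {a: True, y: False}
  {y: False, a: False}
  {y: True, a: True}


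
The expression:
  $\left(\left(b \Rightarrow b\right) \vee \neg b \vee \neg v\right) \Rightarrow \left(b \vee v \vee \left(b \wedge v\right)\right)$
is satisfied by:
  {b: True, v: True}
  {b: True, v: False}
  {v: True, b: False}


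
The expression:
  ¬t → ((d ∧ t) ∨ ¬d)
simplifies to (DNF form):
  t ∨ ¬d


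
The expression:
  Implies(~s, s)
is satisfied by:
  {s: True}


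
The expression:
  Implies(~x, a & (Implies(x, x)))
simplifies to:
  a | x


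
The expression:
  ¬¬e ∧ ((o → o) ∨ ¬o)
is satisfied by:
  {e: True}


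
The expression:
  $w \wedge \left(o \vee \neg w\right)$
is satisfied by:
  {w: True, o: True}


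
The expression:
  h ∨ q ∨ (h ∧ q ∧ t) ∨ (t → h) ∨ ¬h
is always true.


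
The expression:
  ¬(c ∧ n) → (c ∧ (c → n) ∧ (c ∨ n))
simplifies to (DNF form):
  c ∧ n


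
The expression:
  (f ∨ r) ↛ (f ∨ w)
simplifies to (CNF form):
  r ∧ ¬f ∧ ¬w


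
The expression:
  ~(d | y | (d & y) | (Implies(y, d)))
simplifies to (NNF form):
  False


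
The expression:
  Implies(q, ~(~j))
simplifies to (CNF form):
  j | ~q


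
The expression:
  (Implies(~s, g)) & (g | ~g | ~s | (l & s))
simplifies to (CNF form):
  g | s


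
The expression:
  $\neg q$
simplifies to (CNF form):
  $\neg q$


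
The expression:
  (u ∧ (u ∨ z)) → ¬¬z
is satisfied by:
  {z: True, u: False}
  {u: False, z: False}
  {u: True, z: True}


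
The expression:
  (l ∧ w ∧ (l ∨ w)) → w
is always true.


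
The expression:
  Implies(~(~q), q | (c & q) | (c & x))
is always true.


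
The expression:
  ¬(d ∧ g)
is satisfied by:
  {g: False, d: False}
  {d: True, g: False}
  {g: True, d: False}


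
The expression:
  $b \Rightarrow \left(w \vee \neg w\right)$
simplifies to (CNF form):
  $\text{True}$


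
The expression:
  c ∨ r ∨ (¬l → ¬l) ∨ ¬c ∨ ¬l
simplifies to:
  True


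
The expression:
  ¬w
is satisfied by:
  {w: False}


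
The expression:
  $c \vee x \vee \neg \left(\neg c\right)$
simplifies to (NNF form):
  $c \vee x$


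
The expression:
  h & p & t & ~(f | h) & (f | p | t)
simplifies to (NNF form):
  False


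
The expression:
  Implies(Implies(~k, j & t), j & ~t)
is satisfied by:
  {k: False, t: False, j: False}
  {j: True, k: False, t: False}
  {t: True, k: False, j: False}
  {j: True, k: True, t: False}


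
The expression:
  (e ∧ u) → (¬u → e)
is always true.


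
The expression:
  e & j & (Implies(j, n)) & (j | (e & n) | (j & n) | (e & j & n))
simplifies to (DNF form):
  e & j & n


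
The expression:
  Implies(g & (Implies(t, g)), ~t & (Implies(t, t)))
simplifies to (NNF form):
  ~g | ~t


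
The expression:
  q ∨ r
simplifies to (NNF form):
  q ∨ r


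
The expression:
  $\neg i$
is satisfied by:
  {i: False}


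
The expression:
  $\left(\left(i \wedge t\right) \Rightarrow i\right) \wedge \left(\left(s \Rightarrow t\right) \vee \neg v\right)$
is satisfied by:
  {t: True, s: False, v: False}
  {s: False, v: False, t: False}
  {t: True, v: True, s: False}
  {v: True, s: False, t: False}
  {t: True, s: True, v: False}
  {s: True, t: False, v: False}
  {t: True, v: True, s: True}


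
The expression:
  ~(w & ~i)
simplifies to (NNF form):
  i | ~w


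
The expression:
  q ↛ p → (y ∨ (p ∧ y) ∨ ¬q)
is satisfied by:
  {y: True, p: True, q: False}
  {y: True, p: False, q: False}
  {p: True, y: False, q: False}
  {y: False, p: False, q: False}
  {y: True, q: True, p: True}
  {y: True, q: True, p: False}
  {q: True, p: True, y: False}


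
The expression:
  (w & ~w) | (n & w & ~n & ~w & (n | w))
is never true.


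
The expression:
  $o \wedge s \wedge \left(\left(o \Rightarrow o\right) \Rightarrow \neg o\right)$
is never true.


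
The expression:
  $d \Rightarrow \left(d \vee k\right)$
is always true.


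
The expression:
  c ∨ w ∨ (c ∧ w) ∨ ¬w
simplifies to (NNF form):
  True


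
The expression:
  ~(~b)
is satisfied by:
  {b: True}


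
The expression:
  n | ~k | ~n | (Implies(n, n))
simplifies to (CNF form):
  True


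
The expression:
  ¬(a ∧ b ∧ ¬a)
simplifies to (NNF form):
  True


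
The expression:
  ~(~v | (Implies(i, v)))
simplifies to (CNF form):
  False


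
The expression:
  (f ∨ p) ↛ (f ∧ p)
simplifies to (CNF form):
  (f ∨ p) ∧ (f ∨ ¬f) ∧ (p ∨ ¬p) ∧ (¬f ∨ ¬p)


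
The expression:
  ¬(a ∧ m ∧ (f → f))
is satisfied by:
  {m: False, a: False}
  {a: True, m: False}
  {m: True, a: False}


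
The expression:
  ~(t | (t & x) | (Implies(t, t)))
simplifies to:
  False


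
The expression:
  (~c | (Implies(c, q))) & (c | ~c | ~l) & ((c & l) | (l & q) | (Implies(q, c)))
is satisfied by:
  {l: True, q: False, c: False}
  {q: False, c: False, l: False}
  {l: True, q: True, c: False}
  {c: True, l: True, q: True}
  {c: True, q: True, l: False}


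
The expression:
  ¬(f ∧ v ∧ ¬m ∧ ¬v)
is always true.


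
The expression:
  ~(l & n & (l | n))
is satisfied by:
  {l: False, n: False}
  {n: True, l: False}
  {l: True, n: False}


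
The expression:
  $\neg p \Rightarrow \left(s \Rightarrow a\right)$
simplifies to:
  $a \vee p \vee \neg s$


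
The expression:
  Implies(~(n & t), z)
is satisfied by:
  {n: True, z: True, t: True}
  {n: True, z: True, t: False}
  {z: True, t: True, n: False}
  {z: True, t: False, n: False}
  {n: True, t: True, z: False}


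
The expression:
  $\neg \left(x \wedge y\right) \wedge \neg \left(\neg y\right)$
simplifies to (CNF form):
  $y \wedge \neg x$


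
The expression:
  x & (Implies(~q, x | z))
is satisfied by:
  {x: True}


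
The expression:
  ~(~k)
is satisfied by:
  {k: True}


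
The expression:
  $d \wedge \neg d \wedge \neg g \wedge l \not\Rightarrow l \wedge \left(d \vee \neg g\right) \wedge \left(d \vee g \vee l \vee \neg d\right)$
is never true.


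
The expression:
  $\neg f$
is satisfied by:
  {f: False}


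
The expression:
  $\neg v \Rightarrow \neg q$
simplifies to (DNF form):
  $v \vee \neg q$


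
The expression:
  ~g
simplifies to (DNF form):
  ~g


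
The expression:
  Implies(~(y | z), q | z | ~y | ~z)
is always true.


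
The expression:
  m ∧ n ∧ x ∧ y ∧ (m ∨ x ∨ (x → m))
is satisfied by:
  {m: True, x: True, y: True, n: True}


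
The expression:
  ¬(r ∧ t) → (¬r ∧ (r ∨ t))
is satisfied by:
  {t: True}


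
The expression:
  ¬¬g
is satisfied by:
  {g: True}


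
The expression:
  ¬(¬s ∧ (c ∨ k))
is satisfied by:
  {s: True, c: False, k: False}
  {s: True, k: True, c: False}
  {s: True, c: True, k: False}
  {s: True, k: True, c: True}
  {k: False, c: False, s: False}


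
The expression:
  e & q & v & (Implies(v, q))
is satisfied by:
  {e: True, q: True, v: True}


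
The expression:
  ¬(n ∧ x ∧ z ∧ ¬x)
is always true.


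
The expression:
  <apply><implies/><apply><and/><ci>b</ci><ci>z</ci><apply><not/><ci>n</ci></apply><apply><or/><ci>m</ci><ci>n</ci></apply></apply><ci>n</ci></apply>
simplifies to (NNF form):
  <apply><or/><ci>n</ci><apply><not/><ci>b</ci></apply><apply><not/><ci>m</ci></apply><apply><not/><ci>z</ci></apply></apply>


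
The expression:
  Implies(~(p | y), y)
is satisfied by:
  {y: True, p: True}
  {y: True, p: False}
  {p: True, y: False}


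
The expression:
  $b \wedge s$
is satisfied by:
  {b: True, s: True}


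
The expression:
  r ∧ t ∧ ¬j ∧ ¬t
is never true.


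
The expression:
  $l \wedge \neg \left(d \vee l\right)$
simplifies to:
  $\text{False}$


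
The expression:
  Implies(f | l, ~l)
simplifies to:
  ~l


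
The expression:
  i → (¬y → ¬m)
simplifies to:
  y ∨ ¬i ∨ ¬m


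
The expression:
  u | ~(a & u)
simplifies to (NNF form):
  True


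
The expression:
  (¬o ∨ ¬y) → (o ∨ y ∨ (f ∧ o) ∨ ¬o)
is always true.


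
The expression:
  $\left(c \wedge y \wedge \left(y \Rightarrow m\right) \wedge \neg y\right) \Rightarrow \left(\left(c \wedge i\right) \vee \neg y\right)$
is always true.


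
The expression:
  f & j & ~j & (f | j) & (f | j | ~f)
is never true.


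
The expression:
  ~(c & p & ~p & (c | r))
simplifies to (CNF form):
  True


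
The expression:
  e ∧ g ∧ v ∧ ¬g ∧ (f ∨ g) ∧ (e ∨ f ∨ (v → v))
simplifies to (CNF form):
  False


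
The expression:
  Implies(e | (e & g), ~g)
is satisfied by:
  {g: False, e: False}
  {e: True, g: False}
  {g: True, e: False}


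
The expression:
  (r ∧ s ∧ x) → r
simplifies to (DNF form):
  True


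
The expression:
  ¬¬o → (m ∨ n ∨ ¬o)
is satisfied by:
  {n: True, m: True, o: False}
  {n: True, o: False, m: False}
  {m: True, o: False, n: False}
  {m: False, o: False, n: False}
  {n: True, m: True, o: True}
  {n: True, o: True, m: False}
  {m: True, o: True, n: False}


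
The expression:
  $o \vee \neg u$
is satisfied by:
  {o: True, u: False}
  {u: False, o: False}
  {u: True, o: True}


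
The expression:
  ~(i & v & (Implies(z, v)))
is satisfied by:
  {v: False, i: False}
  {i: True, v: False}
  {v: True, i: False}


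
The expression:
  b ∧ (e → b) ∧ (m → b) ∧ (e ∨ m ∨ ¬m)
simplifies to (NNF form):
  b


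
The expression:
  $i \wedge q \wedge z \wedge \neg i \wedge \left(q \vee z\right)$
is never true.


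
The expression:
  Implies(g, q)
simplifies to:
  q | ~g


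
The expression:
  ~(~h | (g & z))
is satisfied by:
  {h: True, g: False, z: False}
  {h: True, z: True, g: False}
  {h: True, g: True, z: False}


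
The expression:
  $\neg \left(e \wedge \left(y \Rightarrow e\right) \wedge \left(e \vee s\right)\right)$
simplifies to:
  $\neg e$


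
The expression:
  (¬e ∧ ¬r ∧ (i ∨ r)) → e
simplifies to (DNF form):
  e ∨ r ∨ ¬i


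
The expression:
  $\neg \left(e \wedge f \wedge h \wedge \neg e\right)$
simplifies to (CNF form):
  $\text{True}$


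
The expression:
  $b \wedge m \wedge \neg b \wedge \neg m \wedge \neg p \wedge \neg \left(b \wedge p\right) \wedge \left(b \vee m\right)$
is never true.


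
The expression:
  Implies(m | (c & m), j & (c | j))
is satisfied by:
  {j: True, m: False}
  {m: False, j: False}
  {m: True, j: True}


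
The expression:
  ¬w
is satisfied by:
  {w: False}


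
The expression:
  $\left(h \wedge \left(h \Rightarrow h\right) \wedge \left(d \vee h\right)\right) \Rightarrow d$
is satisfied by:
  {d: True, h: False}
  {h: False, d: False}
  {h: True, d: True}


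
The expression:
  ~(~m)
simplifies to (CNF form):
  m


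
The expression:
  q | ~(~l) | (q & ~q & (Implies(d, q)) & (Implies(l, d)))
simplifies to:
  l | q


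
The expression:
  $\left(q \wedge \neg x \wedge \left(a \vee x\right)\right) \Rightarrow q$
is always true.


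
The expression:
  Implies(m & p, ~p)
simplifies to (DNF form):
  ~m | ~p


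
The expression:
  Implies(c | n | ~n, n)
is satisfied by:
  {n: True}


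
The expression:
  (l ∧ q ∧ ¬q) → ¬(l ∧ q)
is always true.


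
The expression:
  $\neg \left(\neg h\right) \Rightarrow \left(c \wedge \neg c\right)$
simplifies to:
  $\neg h$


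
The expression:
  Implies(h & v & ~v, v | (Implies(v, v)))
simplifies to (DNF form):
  True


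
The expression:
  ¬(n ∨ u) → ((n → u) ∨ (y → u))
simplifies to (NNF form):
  True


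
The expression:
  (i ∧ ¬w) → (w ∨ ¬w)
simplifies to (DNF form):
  True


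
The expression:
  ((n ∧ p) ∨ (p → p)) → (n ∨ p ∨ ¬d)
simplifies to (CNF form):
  n ∨ p ∨ ¬d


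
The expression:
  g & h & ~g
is never true.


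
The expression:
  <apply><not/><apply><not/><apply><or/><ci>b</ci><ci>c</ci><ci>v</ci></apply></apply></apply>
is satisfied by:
  {b: True, v: True, c: True}
  {b: True, v: True, c: False}
  {b: True, c: True, v: False}
  {b: True, c: False, v: False}
  {v: True, c: True, b: False}
  {v: True, c: False, b: False}
  {c: True, v: False, b: False}


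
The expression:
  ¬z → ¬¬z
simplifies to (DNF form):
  z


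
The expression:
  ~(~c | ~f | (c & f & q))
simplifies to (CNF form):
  c & f & ~q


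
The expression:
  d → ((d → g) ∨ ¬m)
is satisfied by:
  {g: True, m: False, d: False}
  {m: False, d: False, g: False}
  {d: True, g: True, m: False}
  {d: True, m: False, g: False}
  {g: True, m: True, d: False}
  {m: True, g: False, d: False}
  {d: True, m: True, g: True}


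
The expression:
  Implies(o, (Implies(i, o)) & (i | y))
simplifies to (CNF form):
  i | y | ~o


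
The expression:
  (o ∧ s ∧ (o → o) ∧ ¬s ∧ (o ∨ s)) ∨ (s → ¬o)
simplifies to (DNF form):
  ¬o ∨ ¬s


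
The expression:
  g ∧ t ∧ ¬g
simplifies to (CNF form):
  False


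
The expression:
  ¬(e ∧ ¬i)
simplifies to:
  i ∨ ¬e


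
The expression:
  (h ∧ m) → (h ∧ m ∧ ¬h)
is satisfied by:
  {h: False, m: False}
  {m: True, h: False}
  {h: True, m: False}


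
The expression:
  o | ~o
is always true.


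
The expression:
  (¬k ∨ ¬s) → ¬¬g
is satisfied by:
  {k: True, g: True, s: True}
  {k: True, g: True, s: False}
  {g: True, s: True, k: False}
  {g: True, s: False, k: False}
  {k: True, s: True, g: False}


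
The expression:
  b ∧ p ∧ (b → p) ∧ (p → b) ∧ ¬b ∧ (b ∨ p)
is never true.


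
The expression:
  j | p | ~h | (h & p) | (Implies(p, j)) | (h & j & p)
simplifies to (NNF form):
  True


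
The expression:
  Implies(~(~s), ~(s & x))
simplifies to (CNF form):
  ~s | ~x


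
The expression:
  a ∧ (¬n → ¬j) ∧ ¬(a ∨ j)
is never true.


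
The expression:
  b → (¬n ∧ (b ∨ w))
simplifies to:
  ¬b ∨ ¬n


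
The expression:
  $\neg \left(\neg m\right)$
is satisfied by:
  {m: True}


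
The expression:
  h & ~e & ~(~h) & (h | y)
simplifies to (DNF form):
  h & ~e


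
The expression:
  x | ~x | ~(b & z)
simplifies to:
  True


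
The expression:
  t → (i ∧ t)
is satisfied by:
  {i: True, t: False}
  {t: False, i: False}
  {t: True, i: True}


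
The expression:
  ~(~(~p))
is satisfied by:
  {p: False}


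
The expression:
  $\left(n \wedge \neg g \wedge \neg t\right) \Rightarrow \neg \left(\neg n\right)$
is always true.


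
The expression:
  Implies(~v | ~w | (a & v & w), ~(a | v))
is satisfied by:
  {w: True, v: False, a: False}
  {v: False, a: False, w: False}
  {w: True, v: True, a: False}


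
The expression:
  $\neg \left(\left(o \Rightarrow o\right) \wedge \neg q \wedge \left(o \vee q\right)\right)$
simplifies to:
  $q \vee \neg o$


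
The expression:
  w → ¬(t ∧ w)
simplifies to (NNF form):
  ¬t ∨ ¬w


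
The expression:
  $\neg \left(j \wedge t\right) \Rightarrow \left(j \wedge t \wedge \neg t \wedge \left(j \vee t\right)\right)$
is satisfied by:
  {t: True, j: True}


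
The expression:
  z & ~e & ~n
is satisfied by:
  {z: True, n: False, e: False}


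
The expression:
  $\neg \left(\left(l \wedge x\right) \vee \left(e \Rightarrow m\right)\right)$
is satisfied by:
  {e: True, l: False, m: False, x: False}
  {x: True, e: True, l: False, m: False}
  {l: True, e: True, x: False, m: False}


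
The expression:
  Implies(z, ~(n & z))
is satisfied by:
  {z: False, n: False}
  {n: True, z: False}
  {z: True, n: False}


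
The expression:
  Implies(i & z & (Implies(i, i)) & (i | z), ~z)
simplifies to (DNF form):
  ~i | ~z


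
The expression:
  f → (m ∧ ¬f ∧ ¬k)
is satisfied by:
  {f: False}


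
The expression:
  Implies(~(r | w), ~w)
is always true.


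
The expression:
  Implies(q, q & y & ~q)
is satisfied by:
  {q: False}


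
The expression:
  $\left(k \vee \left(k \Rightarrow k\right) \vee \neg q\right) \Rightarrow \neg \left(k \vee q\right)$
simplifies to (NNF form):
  $\neg k \wedge \neg q$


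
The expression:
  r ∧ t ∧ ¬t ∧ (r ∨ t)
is never true.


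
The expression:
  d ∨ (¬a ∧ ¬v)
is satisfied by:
  {d: True, v: False, a: False}
  {a: True, d: True, v: False}
  {d: True, v: True, a: False}
  {a: True, d: True, v: True}
  {a: False, v: False, d: False}


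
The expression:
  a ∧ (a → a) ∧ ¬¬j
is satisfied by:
  {a: True, j: True}


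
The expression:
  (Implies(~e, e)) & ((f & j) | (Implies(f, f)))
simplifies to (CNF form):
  e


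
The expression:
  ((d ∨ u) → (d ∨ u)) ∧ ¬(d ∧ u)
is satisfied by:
  {u: False, d: False}
  {d: True, u: False}
  {u: True, d: False}


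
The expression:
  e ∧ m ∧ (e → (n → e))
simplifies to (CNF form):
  e ∧ m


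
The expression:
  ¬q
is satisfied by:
  {q: False}


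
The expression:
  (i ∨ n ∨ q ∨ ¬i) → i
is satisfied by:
  {i: True}


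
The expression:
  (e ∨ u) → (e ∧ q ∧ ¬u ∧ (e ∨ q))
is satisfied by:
  {q: True, u: False, e: False}
  {u: False, e: False, q: False}
  {q: True, e: True, u: False}


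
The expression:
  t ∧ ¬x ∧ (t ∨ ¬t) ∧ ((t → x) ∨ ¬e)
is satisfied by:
  {t: True, x: False, e: False}


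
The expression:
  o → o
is always true.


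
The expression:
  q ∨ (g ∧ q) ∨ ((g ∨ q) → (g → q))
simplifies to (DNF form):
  q ∨ ¬g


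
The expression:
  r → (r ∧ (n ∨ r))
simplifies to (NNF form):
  True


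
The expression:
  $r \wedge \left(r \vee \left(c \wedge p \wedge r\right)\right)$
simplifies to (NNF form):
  $r$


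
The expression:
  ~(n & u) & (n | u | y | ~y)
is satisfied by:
  {u: False, n: False}
  {n: True, u: False}
  {u: True, n: False}


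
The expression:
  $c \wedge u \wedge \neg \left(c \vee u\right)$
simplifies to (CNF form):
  $\text{False}$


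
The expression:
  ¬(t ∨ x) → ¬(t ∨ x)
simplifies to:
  True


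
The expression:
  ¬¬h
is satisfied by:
  {h: True}


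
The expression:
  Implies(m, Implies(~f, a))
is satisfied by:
  {a: True, f: True, m: False}
  {a: True, f: False, m: False}
  {f: True, a: False, m: False}
  {a: False, f: False, m: False}
  {a: True, m: True, f: True}
  {a: True, m: True, f: False}
  {m: True, f: True, a: False}


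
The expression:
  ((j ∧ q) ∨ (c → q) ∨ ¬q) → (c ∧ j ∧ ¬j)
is never true.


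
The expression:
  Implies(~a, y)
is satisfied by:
  {a: True, y: True}
  {a: True, y: False}
  {y: True, a: False}


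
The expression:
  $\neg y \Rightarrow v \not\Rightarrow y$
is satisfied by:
  {y: True, v: True}
  {y: True, v: False}
  {v: True, y: False}


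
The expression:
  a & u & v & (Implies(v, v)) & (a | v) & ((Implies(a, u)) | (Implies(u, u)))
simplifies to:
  a & u & v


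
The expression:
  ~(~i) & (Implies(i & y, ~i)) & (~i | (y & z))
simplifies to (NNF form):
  False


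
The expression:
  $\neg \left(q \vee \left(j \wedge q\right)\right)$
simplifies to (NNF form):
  $\neg q$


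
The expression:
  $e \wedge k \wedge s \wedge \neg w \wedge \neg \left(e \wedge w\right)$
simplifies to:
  $e \wedge k \wedge s \wedge \neg w$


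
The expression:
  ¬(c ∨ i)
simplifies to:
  ¬c ∧ ¬i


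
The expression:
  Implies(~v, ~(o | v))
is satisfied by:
  {v: True, o: False}
  {o: False, v: False}
  {o: True, v: True}


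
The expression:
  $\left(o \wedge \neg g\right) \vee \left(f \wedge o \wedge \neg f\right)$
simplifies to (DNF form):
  $o \wedge \neg g$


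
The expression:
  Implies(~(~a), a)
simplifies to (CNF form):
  True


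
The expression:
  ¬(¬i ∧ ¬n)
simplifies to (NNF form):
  i ∨ n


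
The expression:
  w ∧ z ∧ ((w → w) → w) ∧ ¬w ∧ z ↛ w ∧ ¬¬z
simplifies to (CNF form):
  False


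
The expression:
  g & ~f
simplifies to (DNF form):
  g & ~f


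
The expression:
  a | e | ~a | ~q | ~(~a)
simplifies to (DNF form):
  True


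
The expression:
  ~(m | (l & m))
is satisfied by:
  {m: False}


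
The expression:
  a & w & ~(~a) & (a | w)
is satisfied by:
  {a: True, w: True}


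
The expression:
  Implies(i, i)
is always true.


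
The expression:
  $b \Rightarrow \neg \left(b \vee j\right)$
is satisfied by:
  {b: False}


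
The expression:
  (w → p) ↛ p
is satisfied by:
  {p: False, w: False}


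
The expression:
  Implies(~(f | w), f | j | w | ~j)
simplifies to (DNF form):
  True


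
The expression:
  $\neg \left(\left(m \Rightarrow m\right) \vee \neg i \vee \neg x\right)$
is never true.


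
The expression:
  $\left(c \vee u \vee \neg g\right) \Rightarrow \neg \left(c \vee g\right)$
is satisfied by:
  {g: False, c: False, u: False}
  {u: True, g: False, c: False}
  {g: True, u: False, c: False}


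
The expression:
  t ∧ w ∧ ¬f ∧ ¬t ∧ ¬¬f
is never true.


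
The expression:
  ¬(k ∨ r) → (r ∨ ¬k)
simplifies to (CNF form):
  True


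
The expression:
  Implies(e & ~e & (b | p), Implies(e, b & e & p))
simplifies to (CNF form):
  True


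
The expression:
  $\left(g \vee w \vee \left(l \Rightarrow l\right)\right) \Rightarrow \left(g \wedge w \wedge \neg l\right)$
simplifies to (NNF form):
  $g \wedge w \wedge \neg l$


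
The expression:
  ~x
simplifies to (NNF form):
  ~x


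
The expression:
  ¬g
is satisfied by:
  {g: False}


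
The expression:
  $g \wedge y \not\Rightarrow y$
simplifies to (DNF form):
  $\text{False}$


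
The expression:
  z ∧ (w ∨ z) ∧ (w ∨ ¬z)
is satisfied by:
  {z: True, w: True}


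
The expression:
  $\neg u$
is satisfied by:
  {u: False}


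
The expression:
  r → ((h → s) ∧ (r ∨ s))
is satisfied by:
  {s: True, h: False, r: False}
  {h: False, r: False, s: False}
  {r: True, s: True, h: False}
  {r: True, h: False, s: False}
  {s: True, h: True, r: False}
  {h: True, s: False, r: False}
  {r: True, h: True, s: True}


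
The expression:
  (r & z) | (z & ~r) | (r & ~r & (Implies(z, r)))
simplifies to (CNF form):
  z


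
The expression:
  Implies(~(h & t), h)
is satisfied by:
  {h: True}


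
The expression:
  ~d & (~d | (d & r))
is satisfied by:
  {d: False}


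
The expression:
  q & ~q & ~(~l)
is never true.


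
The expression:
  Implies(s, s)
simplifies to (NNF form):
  True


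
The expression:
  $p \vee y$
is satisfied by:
  {y: True, p: True}
  {y: True, p: False}
  {p: True, y: False}


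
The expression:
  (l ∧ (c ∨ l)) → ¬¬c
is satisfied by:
  {c: True, l: False}
  {l: False, c: False}
  {l: True, c: True}


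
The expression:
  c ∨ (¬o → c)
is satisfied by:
  {o: True, c: True}
  {o: True, c: False}
  {c: True, o: False}


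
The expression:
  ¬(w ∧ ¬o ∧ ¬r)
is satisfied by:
  {r: True, o: True, w: False}
  {r: True, w: False, o: False}
  {o: True, w: False, r: False}
  {o: False, w: False, r: False}
  {r: True, o: True, w: True}
  {r: True, w: True, o: False}
  {o: True, w: True, r: False}


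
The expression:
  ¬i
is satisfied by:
  {i: False}


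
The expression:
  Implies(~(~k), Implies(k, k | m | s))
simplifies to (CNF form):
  True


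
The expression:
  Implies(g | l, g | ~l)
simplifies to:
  g | ~l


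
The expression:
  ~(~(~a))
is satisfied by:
  {a: False}


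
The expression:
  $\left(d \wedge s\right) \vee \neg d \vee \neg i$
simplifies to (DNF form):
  $s \vee \neg d \vee \neg i$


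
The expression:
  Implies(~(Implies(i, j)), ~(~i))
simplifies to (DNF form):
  True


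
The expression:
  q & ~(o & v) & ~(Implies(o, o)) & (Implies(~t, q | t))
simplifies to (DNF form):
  False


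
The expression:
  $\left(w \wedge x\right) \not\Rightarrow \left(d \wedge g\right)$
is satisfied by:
  {w: True, x: True, g: False, d: False}
  {w: True, x: True, d: True, g: False}
  {w: True, x: True, g: True, d: False}


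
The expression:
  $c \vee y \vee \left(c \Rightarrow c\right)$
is always true.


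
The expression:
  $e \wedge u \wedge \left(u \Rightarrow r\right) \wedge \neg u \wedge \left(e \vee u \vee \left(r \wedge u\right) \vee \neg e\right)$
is never true.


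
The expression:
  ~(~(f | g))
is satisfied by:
  {g: True, f: True}
  {g: True, f: False}
  {f: True, g: False}


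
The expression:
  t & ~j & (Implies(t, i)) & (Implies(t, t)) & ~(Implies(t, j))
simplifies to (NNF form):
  i & t & ~j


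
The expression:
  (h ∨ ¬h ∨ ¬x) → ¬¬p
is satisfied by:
  {p: True}


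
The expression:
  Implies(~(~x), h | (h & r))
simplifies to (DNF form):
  h | ~x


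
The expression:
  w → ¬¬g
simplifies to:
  g ∨ ¬w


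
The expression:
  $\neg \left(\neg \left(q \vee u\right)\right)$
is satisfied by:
  {q: True, u: True}
  {q: True, u: False}
  {u: True, q: False}


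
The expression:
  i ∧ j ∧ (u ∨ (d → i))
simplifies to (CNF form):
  i ∧ j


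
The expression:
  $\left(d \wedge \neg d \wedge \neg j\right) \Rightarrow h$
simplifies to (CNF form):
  $\text{True}$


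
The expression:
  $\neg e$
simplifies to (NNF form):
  $\neg e$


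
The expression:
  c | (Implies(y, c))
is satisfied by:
  {c: True, y: False}
  {y: False, c: False}
  {y: True, c: True}


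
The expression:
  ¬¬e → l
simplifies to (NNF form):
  l ∨ ¬e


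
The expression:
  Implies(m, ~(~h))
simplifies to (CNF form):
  h | ~m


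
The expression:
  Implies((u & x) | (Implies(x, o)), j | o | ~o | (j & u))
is always true.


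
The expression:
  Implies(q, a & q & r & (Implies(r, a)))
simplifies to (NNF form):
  ~q | (a & r)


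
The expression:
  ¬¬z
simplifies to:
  z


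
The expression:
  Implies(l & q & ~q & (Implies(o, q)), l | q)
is always true.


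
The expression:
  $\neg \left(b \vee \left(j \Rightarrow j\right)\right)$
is never true.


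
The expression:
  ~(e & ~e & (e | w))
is always true.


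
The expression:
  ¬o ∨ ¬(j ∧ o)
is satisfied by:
  {o: False, j: False}
  {j: True, o: False}
  {o: True, j: False}


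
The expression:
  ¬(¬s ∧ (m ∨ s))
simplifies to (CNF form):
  s ∨ ¬m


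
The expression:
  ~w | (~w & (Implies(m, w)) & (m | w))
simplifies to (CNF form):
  ~w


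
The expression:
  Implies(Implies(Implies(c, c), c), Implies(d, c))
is always true.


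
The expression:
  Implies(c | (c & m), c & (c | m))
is always true.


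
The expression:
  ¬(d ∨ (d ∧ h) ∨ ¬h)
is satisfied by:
  {h: True, d: False}


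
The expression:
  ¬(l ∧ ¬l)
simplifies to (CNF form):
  True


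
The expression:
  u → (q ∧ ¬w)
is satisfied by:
  {q: True, w: False, u: False}
  {w: False, u: False, q: False}
  {q: True, w: True, u: False}
  {w: True, q: False, u: False}
  {u: True, q: True, w: False}


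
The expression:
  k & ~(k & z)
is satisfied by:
  {k: True, z: False}


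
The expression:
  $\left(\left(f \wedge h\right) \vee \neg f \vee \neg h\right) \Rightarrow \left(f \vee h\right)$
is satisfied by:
  {h: True, f: True}
  {h: True, f: False}
  {f: True, h: False}


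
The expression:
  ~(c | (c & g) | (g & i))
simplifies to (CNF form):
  ~c & (~g | ~i)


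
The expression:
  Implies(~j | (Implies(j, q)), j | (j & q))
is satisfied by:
  {j: True}


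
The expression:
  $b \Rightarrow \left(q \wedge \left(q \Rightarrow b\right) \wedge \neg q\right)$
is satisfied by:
  {b: False}


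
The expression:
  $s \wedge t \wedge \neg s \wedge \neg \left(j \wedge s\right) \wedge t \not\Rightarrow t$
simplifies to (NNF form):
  $\text{False}$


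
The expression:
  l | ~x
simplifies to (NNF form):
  l | ~x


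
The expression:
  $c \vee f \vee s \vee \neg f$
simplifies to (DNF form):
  $\text{True}$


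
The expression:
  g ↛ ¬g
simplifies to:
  g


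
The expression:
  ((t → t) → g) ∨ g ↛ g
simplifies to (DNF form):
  g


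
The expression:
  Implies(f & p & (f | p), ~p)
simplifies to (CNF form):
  ~f | ~p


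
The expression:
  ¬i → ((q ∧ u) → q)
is always true.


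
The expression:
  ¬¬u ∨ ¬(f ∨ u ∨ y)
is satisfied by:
  {u: True, f: False, y: False}
  {y: True, u: True, f: False}
  {u: True, f: True, y: False}
  {y: True, u: True, f: True}
  {y: False, f: False, u: False}


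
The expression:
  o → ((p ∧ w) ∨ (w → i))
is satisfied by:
  {i: True, p: True, w: False, o: False}
  {i: True, w: False, p: False, o: False}
  {p: True, i: False, w: False, o: False}
  {i: False, w: False, p: False, o: False}
  {o: True, i: True, p: True, w: False}
  {o: True, i: True, w: False, p: False}
  {o: True, p: True, i: False, w: False}
  {o: True, i: False, w: False, p: False}
  {i: True, w: True, p: True, o: False}
  {i: True, w: True, o: False, p: False}
  {w: True, p: True, o: False, i: False}
  {w: True, o: False, p: False, i: False}
  {i: True, w: True, o: True, p: True}
  {i: True, w: True, o: True, p: False}
  {w: True, o: True, p: True, i: False}


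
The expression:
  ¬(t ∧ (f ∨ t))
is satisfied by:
  {t: False}


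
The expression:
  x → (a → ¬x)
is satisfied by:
  {x: False, a: False}
  {a: True, x: False}
  {x: True, a: False}


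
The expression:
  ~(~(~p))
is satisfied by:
  {p: False}


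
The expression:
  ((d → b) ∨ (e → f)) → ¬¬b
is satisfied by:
  {b: True, d: True, e: True, f: False}
  {b: True, d: True, e: False, f: False}
  {b: True, e: True, f: False, d: False}
  {b: True, e: False, f: False, d: False}
  {b: True, d: True, f: True, e: True}
  {b: True, d: True, f: True, e: False}
  {b: True, f: True, e: True, d: False}
  {b: True, f: True, e: False, d: False}
  {d: True, f: False, e: True, b: False}


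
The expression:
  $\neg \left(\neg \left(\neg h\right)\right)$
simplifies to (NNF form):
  $\neg h$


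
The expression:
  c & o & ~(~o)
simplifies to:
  c & o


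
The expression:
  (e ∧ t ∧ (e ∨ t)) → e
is always true.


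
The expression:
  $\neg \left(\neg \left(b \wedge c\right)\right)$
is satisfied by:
  {c: True, b: True}


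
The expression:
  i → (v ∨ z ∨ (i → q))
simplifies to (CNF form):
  q ∨ v ∨ z ∨ ¬i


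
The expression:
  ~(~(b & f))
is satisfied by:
  {b: True, f: True}


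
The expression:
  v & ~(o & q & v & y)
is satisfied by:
  {v: True, o: False, q: False, y: False}
  {y: True, v: True, o: False, q: False}
  {q: True, v: True, o: False, y: False}
  {y: True, q: True, v: True, o: False}
  {o: True, v: True, y: False, q: False}
  {y: True, o: True, v: True, q: False}
  {q: True, o: True, v: True, y: False}


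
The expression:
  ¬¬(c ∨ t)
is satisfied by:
  {t: True, c: True}
  {t: True, c: False}
  {c: True, t: False}


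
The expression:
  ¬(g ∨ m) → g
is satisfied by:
  {m: True, g: True}
  {m: True, g: False}
  {g: True, m: False}


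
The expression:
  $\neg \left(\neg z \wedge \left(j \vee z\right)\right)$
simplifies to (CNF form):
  $z \vee \neg j$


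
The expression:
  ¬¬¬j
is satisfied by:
  {j: False}


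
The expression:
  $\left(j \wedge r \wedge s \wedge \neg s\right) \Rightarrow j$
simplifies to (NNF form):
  $\text{True}$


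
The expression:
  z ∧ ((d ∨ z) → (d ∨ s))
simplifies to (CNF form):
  z ∧ (d ∨ s)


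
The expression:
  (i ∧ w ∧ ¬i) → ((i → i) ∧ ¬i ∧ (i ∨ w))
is always true.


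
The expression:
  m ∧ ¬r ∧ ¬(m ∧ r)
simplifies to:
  m ∧ ¬r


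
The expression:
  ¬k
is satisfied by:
  {k: False}


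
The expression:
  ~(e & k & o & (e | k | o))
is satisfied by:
  {k: False, o: False, e: False}
  {e: True, k: False, o: False}
  {o: True, k: False, e: False}
  {e: True, o: True, k: False}
  {k: True, e: False, o: False}
  {e: True, k: True, o: False}
  {o: True, k: True, e: False}


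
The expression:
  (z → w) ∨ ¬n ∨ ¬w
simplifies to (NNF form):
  True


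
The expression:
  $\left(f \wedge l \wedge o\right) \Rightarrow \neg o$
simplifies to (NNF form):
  $\neg f \vee \neg l \vee \neg o$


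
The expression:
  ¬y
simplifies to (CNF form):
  ¬y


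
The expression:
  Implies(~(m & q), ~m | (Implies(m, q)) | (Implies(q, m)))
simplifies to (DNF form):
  True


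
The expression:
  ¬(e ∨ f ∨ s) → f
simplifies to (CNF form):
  e ∨ f ∨ s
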